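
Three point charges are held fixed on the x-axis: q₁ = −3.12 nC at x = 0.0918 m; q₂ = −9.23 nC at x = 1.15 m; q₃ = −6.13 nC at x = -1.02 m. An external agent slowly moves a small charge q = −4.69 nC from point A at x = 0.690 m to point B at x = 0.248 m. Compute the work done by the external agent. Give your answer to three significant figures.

For quasistatic motion the external work equals the change in potential energy: W_ext = qΔV = q(V_B − V_A).
At A: distances to the source charges are 0.598 m, 0.460 m, 1.71 m; V_A = Σ kqᵢ/rᵢ = -260 V.
At B: distances to the source charges are 0.156 m, 0.902 m, 1.27 m; V_B = Σ kqᵢ/rᵢ = -315 V.
ΔV = V_B − V_A = -55.5 V.
W_ext = qΔV = (-4.69×10⁻⁹ C)(-55.5 V) = 2.60×10⁻⁷ J.

2.60×10⁻⁷ J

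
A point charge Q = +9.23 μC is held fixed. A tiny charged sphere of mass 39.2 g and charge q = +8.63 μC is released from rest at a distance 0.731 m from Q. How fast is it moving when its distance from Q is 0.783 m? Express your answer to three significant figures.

1.82 m/s

Only the electrostatic force acts, so mechanical energy is conserved: ½mv² = U₁ − U₂ = kQq(1/r₁ − 1/r₂).
U₁ − U₂ = (8.99×10⁹ N·m²/C²)(9.23×10⁻⁶ C)(8.63×10⁻⁶ C)(1/0.731 − 1/0.783) = 0.0651 J.
v = √(2·0.0651/0.0392) = 1.82 m/s.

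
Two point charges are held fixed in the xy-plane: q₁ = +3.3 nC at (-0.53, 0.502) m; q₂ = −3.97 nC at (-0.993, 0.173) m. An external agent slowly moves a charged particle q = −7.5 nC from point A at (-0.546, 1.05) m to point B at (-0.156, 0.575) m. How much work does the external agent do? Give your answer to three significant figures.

-1.62×10⁻⁷ J

For quasistatic motion the external work equals the change in potential energy: W_ext = qΔV = q(V_B − V_A).
At A: distances to the source charges are 0.548 m, 0.984 m; V_A = Σ kqᵢ/rᵢ = 17.9 V.
At B: distances to the source charges are 0.381 m, 0.929 m; V_B = Σ kqᵢ/rᵢ = 39.4 V.
ΔV = V_B − V_A = 21.6 V.
W_ext = qΔV = (-7.50×10⁻⁹ C)(21.6 V) = -1.62×10⁻⁷ J.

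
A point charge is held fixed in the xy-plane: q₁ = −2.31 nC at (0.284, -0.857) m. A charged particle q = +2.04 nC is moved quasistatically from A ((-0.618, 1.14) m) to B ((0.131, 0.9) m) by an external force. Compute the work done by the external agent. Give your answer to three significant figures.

For quasistatic motion the external work equals the change in potential energy: W_ext = qΔV = q(V_B − V_A).
At A: distance to the source charge is 2.19 m; V_A = kq₁/r = -9.48 V.
At B: distance to the source charge is 1.76 m; V_B = kq₁/r = -11.8 V.
ΔV = V_B − V_A = -2.30 V.
W_ext = qΔV = (2.04×10⁻⁹ C)(-2.30 V) = -4.69×10⁻⁹ J.

-4.69×10⁻⁹ J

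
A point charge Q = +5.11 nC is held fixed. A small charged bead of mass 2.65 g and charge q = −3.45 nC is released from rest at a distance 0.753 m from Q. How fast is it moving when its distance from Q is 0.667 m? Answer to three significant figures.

4.53×10⁻³ m/s

Only the electrostatic force acts, so mechanical energy is conserved: ½mv² = U₁ − U₂ = kQq(1/r₁ − 1/r₂).
U₁ − U₂ = (8.99×10⁹ N·m²/C²)(5.11×10⁻⁹ C)(-3.45×10⁻⁹ C)(1/0.753 − 1/0.667) = 2.71×10⁻⁸ J.
v = √(2·2.71×10⁻⁸/2.65×10⁻³) = 4.53×10⁻³ m/s.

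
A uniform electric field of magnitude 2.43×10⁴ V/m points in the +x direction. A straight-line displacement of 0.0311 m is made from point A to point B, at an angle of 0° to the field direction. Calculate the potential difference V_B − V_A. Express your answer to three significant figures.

-756 V

Only the component of displacement along E changes the potential: ΔV = −E·d·cosθ.
ΔV = −(2.43×10⁴ V/m)(0.0311 m)cos0° = -756 V.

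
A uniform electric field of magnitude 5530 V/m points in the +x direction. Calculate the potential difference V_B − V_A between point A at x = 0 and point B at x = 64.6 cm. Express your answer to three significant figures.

-3570 V

In a uniform field, potential decreases in the direction of E: V_B − V_A = −E·Δx.
V_B − V_A = −(5530 V/m)(0.646 m) = -3570 V.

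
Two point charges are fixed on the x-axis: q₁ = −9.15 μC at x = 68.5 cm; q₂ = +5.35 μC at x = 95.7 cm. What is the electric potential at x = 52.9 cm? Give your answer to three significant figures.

The total potential is the scalar sum of each charge's contribution, V = Σ kqᵢ/rᵢ.
Distances from the field point to each charge: r₁ = 0.156 m, r₂ = 0.428 m.
V = k[(-9.15×10⁻⁶)/(0.156) + (5.35×10⁻⁶)/(0.428)] = -4.15×10⁵ V.

-4.15×10⁵ V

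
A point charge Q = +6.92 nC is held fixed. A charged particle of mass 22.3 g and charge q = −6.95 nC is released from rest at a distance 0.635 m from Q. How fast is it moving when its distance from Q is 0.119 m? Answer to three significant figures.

Only the electrostatic force acts, so mechanical energy is conserved: ½mv² = U₁ − U₂ = kQq(1/r₁ − 1/r₂).
U₁ − U₂ = (8.99×10⁹ N·m²/C²)(6.92×10⁻⁹ C)(-6.95×10⁻⁹ C)(1/0.635 − 1/0.119) = 2.95×10⁻⁶ J.
v = √(2·2.95×10⁻⁶/0.0223) = 0.0163 m/s.

0.0163 m/s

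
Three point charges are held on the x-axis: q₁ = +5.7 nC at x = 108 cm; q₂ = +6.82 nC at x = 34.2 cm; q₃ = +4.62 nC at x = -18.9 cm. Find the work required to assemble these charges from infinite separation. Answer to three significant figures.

1.19×10⁻⁶ J

The work to assemble the configuration equals its total potential energy, U = Σ kqᵢqⱼ/rᵢⱼ over all pairs.
Pair separations: r₁₂ = 0.738 m, r₁₃ = 1.27 m, r₂₃ = 0.531 m.
U = (4.74×10⁻⁷) + (1.87×10⁻⁷) + (5.33×10⁻⁷) = 1.19×10⁻⁶ J.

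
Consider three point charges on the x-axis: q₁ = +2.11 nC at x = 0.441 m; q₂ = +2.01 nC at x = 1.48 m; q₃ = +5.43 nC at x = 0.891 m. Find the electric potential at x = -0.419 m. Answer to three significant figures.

68.8 V

The total potential is the scalar sum of each charge's contribution, V = Σ kqᵢ/rᵢ.
Distances from the field point to each charge: r₁ = 0.860 m, r₂ = 1.90 m, r₃ = 1.31 m.
V = k[(2.11×10⁻⁹)/(0.860) + (2.01×10⁻⁹)/(1.90) + (5.43×10⁻⁹)/(1.31)] = 68.8 V.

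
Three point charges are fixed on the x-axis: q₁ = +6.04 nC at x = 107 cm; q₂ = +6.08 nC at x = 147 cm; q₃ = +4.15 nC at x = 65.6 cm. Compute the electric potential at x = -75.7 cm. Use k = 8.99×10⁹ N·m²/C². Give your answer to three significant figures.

The total potential is the scalar sum of each charge's contribution, V = Σ kqᵢ/rᵢ.
Distances from the field point to each charge: r₁ = 1.83 m, r₂ = 2.23 m, r₃ = 1.41 m.
V = k[(6.04×10⁻⁹)/(1.83) + (6.08×10⁻⁹)/(2.23) + (4.15×10⁻⁹)/(1.41)] = 80.7 V.

80.7 V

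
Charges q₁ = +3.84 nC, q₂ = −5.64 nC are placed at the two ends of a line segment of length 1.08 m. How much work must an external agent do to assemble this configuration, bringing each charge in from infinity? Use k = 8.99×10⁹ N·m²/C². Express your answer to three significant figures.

-1.80×10⁻⁷ J

The assembly work is the sum of pairwise potential energies, U = Σ_{i<j} kqᵢqⱼ/rᵢⱼ.
The separation is r = 1.08 m.
U = (-1.80×10⁻⁷) = -1.80×10⁻⁷ J.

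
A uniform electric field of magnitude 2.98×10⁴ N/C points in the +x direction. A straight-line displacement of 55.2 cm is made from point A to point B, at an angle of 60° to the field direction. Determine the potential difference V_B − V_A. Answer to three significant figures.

-8220 V

Only the component of displacement along E changes the potential: ΔV = −E·d·cosθ.
ΔV = −(2.98×10⁴ V/m)(0.552 m)cos60° = -8220 V.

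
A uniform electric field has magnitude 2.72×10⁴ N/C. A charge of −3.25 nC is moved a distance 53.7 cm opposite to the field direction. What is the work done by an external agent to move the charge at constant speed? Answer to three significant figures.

The potential change for a displacement 53.7 cm opposite to the field direction is ΔV = +Ed = 1.46×10⁴ V.
W_ext = qΔV = -4.75×10⁻⁵ J.

-4.75×10⁻⁵ J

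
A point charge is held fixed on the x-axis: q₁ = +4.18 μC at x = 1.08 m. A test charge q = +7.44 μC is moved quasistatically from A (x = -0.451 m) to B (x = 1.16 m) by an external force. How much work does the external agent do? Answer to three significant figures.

For quasistatic motion the external work equals the change in potential energy: W_ext = qΔV = q(V_B − V_A).
At A: distance to the source charge is 1.53 m; V_A = kq₁/r = 2.45×10⁴ V.
At B: distance to the source charge is 0.0800 m; V_B = kq₁/r = 4.70×10⁵ V.
ΔV = V_B − V_A = 4.45×10⁵ V.
W_ext = qΔV = (7.44×10⁻⁶ C)(4.45×10⁵ V) = 3.31 J.

3.31 J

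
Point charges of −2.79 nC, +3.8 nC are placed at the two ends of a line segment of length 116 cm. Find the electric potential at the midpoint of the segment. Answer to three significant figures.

15.7 V

Electric potential is a scalar, so the contributions from each charge add algebraically: V = Σ kqᵢ/rᵢ.
Each charge is 0.580 m from the midpoint.
V = k[(-2.79×10⁻⁹)/(0.580) + (3.80×10⁻⁹)/(0.580)] = 15.7 V.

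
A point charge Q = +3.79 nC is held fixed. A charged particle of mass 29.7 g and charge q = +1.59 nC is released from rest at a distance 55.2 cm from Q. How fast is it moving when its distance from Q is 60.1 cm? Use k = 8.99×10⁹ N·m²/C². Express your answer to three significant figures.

Only the electrostatic force acts, so mechanical energy is conserved: ½mv² = U₁ − U₂ = kQq(1/r₁ − 1/r₂).
U₁ − U₂ = (8.99×10⁹ N·m²/C²)(3.79×10⁻⁹ C)(1.59×10⁻⁹ C)(1/0.552 − 1/0.601) = 8.00×10⁻⁹ J.
v = √(2·8.00×10⁻⁹/0.0297) = 7.34×10⁻⁴ m/s.

7.34×10⁻⁴ m/s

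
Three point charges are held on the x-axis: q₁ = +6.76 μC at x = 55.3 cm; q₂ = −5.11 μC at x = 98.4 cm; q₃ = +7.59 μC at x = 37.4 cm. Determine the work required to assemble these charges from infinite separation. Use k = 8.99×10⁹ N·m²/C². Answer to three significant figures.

The assembly work is the sum of pairwise potential energies, U = Σ_{i<j} kqᵢqⱼ/rᵢⱼ.
Pair separations: r₁₂ = 0.431 m, r₁₃ = 0.179 m, r₂₃ = 0.610 m.
U = (-0.721) + (2.58) + (-0.572) = 1.28 J.

1.28 J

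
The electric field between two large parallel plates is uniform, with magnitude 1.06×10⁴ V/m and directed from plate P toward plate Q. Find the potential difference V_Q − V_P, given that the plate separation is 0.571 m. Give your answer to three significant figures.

-6050 V

In a uniform field, potential decreases in the direction of E: ΔV = −E·d for a displacement d parallel to E.
Going from P to Q is a displacement of 0.571 m along the field, so V_Q − V_P = −Ed = -6050 V.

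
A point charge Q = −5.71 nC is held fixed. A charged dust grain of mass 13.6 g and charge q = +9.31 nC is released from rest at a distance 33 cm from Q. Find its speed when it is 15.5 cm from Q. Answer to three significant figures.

0.0155 m/s

Only the electrostatic force acts, so mechanical energy is conserved: ½mv² = U₁ − U₂ = kQq(1/r₁ − 1/r₂).
U₁ − U₂ = (8.99×10⁹ N·m²/C²)(-5.71×10⁻⁹ C)(9.31×10⁻⁹ C)(1/0.330 − 1/0.155) = 1.64×10⁻⁶ J.
v = √(2·1.64×10⁻⁶/0.0136) = 0.0155 m/s.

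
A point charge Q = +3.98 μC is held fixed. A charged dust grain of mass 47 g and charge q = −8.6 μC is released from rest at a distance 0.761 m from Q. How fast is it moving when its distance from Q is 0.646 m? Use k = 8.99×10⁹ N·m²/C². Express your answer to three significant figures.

1.75 m/s

Only the electrostatic force acts, so mechanical energy is conserved: ½mv² = U₁ − U₂ = kQq(1/r₁ − 1/r₂).
U₁ − U₂ = (8.99×10⁹ N·m²/C²)(3.98×10⁻⁶ C)(-8.60×10⁻⁶ C)(1/0.761 − 1/0.646) = 0.0720 J.
v = √(2·0.0720/0.0470) = 1.75 m/s.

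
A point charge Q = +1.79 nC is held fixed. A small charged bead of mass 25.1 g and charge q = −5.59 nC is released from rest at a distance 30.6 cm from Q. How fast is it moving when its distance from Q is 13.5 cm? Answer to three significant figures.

Only the electrostatic force acts, so mechanical energy is conserved: ½mv² = U₁ − U₂ = kQq(1/r₁ − 1/r₂).
U₁ − U₂ = (8.99×10⁹ N·m²/C²)(1.79×10⁻⁹ C)(-5.59×10⁻⁹ C)(1/0.306 − 1/0.135) = 3.72×10⁻⁷ J.
v = √(2·3.72×10⁻⁷/0.0251) = 5.45×10⁻³ m/s.

5.45×10⁻³ m/s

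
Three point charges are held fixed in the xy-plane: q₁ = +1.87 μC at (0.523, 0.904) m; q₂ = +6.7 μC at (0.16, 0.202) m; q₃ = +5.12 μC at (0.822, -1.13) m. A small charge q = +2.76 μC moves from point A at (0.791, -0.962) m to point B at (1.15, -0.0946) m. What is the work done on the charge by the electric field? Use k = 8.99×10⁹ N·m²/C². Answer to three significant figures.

0.577 J

The work done by the electric force is W_field = −ΔU = −q(V_B − V_A) = q(V_A − V_B).
At A: distances to the source charges are 1.89 m, 1.32 m, 0.171 m; V_A = Σ kqᵢ/rᵢ = 3.24×10⁵ V.
At B: distances to the source charges are 1.18 m, 1.03 m, 1.09 m; V_B = Σ kqᵢ/rᵢ = 1.15×10⁵ V.
ΔV = V_B − V_A = -2.09×10⁵ V.
W_field = −qΔV = −(2.76×10⁻⁶ C)(-2.09×10⁵ V) = 0.577 J.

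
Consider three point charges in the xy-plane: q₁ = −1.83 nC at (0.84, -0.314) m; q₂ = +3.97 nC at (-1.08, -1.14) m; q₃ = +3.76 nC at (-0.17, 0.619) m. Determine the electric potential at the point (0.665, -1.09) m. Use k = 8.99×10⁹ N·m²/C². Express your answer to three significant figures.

Electric potential is a scalar, so the contributions from each charge add algebraically: V = Σ kqᵢ/rᵢ.
Distances from the field point to each charge: r₁ = 0.795 m, r₂ = 1.75 m, r₃ = 1.90 m.
V = k[(-1.83×10⁻⁹)/(0.795) + (3.97×10⁻⁹)/(1.75) + (3.76×10⁻⁹)/(1.90)] = 17.5 V.

17.5 V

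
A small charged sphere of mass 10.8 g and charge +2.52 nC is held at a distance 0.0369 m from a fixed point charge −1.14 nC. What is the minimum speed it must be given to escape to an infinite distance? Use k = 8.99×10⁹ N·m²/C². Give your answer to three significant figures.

To just escape, total mechanical energy must reach zero at infinity: ½mv²_min + U = 0, so ½mv²_min = −U = |kQq|/r.
|U| = |kQq|/r = (8.99×10⁹ N·m²/C²)(1.14×10⁻⁹)(2.52×10⁻⁹)/(0.0369) = 7.00×10⁻⁷ J.
v_min = √(2|U|/m) = √(2·7.00×10⁻⁷/0.0108) = 0.0114 m/s.

0.0114 m/s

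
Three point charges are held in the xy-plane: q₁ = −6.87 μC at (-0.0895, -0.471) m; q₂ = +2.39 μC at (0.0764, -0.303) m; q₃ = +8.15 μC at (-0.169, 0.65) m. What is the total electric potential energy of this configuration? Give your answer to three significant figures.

The assembly work is the sum of pairwise potential energies, U = Σ_{i<j} kqᵢqⱼ/rᵢⱼ.
Pair separations: r₁₂ = 0.236 m, r₁₃ = 1.12 m, r₂₃ = 0.984 m.
U = (-0.625) + (-0.448) + (0.178) = -0.895 J.

-0.895 J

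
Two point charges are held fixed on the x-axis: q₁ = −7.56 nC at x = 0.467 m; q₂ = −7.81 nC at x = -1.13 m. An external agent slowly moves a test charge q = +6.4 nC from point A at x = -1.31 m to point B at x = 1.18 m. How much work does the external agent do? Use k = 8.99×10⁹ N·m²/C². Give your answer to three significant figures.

For quasistatic motion the external work equals the change in potential energy: W_ext = qΔV = q(V_B − V_A).
At A: distances to the source charges are 1.78 m, 0.180 m; V_A = Σ kqᵢ/rᵢ = -428 V.
At B: distances to the source charges are 0.713 m, 2.31 m; V_B = Σ kqᵢ/rᵢ = -126 V.
ΔV = V_B − V_A = 303 V.
W_ext = qΔV = (6.40×10⁻⁹ C)(303 V) = 1.94×10⁻⁶ J.

1.94×10⁻⁶ J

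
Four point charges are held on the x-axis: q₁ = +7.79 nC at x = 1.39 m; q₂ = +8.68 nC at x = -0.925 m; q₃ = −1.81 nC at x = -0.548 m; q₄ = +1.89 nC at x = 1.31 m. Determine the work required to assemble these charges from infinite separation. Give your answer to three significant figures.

1.53×10⁻⁶ J

The assembly work is the sum of pairwise potential energies, U = Σ_{i<j} kqᵢqⱼ/rᵢⱼ.
Pair separations: r₁₂ = 2.31 m, r₁₃ = 1.94 m, r₁₄ = 0.0800 m, r₂₃ = 0.377 m, r₂₄ = 2.24 m, r₃₄ = 1.86 m.
Summing all 6 pair terms gives U = 1.53×10⁻⁶ J.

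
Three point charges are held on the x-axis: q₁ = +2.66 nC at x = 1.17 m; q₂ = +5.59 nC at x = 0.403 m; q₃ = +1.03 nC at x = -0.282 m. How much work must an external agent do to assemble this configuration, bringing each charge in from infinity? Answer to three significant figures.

The assembly work is the sum of pairwise potential energies, U = Σ_{i<j} kqᵢqⱼ/rᵢⱼ.
Pair separations: r₁₂ = 0.767 m, r₁₃ = 1.45 m, r₂₃ = 0.685 m.
U = (1.74×10⁻⁷) + (1.70×10⁻⁸) + (7.56×10⁻⁸) = 2.67×10⁻⁷ J.

2.67×10⁻⁷ J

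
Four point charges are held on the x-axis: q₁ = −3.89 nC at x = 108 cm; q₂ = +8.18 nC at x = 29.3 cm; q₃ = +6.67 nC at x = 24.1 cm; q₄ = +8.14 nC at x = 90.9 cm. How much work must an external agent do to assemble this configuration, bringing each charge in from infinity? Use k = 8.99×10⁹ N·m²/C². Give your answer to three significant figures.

8.83×10⁻⁶ J

The assembly work is the sum of pairwise potential energies, U = Σ_{i<j} kqᵢqⱼ/rᵢⱼ.
Pair separations: r₁₂ = 0.787 m, r₁₃ = 0.839 m, r₁₄ = 0.171 m, r₂₃ = 0.0520 m, r₂₄ = 0.616 m, r₃₄ = 0.668 m.
Summing all 6 pair terms gives U = 8.83×10⁻⁶ J.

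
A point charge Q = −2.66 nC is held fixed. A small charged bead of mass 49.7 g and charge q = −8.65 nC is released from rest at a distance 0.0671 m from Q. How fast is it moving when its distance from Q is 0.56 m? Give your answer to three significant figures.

0.0104 m/s

Only the electrostatic force acts, so mechanical energy is conserved: ½mv² = U₁ − U₂ = kQq(1/r₁ − 1/r₂).
U₁ − U₂ = (8.99×10⁹ N·m²/C²)(-2.66×10⁻⁹ C)(-8.65×10⁻⁹ C)(1/0.0671 − 1/0.560) = 2.71×10⁻⁶ J.
v = √(2·2.71×10⁻⁶/0.0497) = 0.0104 m/s.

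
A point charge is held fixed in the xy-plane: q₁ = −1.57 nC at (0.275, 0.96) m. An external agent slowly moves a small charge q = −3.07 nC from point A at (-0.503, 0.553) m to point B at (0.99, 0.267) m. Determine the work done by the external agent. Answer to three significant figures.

For quasistatic motion the external work equals the change in potential energy: W_ext = qΔV = q(V_B − V_A).
At A: distance to the source charge is 0.878 m; V_A = kq₁/r = -16.1 V.
At B: distance to the source charge is 0.996 m; V_B = kq₁/r = -14.2 V.
ΔV = V_B − V_A = 1.90 V.
W_ext = qΔV = (-3.07×10⁻⁹ C)(1.90 V) = -5.83×10⁻⁹ J.

-5.83×10⁻⁹ J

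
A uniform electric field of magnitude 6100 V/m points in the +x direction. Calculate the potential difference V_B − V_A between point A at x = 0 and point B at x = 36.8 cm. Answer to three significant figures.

-2240 V

In a uniform field, potential decreases in the direction of E: V_B − V_A = −E·Δx.
V_B − V_A = −(6100 V/m)(0.368 m) = -2240 V.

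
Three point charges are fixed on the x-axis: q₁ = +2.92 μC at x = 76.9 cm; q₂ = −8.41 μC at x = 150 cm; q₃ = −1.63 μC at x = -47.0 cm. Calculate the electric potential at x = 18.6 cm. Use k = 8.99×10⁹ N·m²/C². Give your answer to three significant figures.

-3.48×10⁴ V

Electric potential is a scalar, so the contributions from each charge add algebraically: V = Σ kqᵢ/rᵢ.
Distances from the field point to each charge: r₁ = 0.583 m, r₂ = 1.31 m, r₃ = 0.656 m.
V = k[(2.92×10⁻⁶)/(0.583) + (-8.41×10⁻⁶)/(1.31) + (-1.63×10⁻⁶)/(0.656)] = -3.48×10⁴ V.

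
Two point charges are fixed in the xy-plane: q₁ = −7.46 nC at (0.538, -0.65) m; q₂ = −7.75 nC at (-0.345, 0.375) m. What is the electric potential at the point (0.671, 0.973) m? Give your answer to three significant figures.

The total potential is the scalar sum of each charge's contribution, V = Σ kqᵢ/rᵢ.
Distances from the field point to each charge: r₁ = 1.63 m, r₂ = 1.18 m.
V = k[(-7.46×10⁻⁹)/(1.63) + (-7.75×10⁻⁹)/(1.18)] = -100 V.

-100 V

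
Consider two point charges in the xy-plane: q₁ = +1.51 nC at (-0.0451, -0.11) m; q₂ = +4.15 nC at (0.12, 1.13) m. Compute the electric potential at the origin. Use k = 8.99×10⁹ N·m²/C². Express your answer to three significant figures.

147 V

The total potential is the scalar sum of each charge's contribution, V = Σ kqᵢ/rᵢ.
Distances from the field point to each charge: r₁ = 0.119 m, r₂ = 1.14 m.
V = k[(1.51×10⁻⁹)/(0.119) + (4.15×10⁻⁹)/(1.14)] = 147 V.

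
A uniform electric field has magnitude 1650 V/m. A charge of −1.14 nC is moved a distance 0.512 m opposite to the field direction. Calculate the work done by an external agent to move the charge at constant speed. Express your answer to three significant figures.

-9.63×10⁻⁷ J

The potential change for a displacement 0.512 m opposite to the field direction is ΔV = +Ed = 845 V.
W_ext = qΔV = -9.63×10⁻⁷ J.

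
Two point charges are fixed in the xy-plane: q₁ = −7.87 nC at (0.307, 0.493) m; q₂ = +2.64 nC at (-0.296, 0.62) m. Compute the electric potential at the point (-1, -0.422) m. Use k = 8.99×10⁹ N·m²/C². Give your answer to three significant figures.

Electric potential is a scalar, so the contributions from each charge add algebraically: V = Σ kqᵢ/rᵢ.
Distances from the field point to each charge: r₁ = 1.60 m, r₂ = 1.26 m.
V = k[(-7.87×10⁻⁹)/(1.60) + (2.64×10⁻⁹)/(1.26)] = -25.5 V.

-25.5 V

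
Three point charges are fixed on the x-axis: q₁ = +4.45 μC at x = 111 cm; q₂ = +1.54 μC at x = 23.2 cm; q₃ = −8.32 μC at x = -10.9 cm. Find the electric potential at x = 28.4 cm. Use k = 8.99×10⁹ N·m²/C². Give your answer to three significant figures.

Electric potential is a scalar, so the contributions from each charge add algebraically: V = Σ kqᵢ/rᵢ.
Distances from the field point to each charge: r₁ = 0.826 m, r₂ = 0.0520 m, r₃ = 0.393 m.
V = k[(4.45×10⁻⁶)/(0.826) + (1.54×10⁻⁶)/(0.0520) + (-8.32×10⁻⁶)/(0.393)] = 1.24×10⁵ V.

1.24×10⁵ V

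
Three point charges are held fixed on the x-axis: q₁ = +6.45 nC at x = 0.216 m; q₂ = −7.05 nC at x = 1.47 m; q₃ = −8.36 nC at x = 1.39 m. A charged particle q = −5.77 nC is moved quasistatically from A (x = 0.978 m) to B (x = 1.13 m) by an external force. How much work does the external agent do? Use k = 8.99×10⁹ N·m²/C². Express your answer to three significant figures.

For quasistatic motion the external work equals the change in potential energy: W_ext = qΔV = q(V_B − V_A).
At A: distances to the source charges are 0.762 m, 0.492 m, 0.412 m; V_A = Σ kqᵢ/rᵢ = -235 V.
At B: distances to the source charges are 0.914 m, 0.340 m, 0.260 m; V_B = Σ kqᵢ/rᵢ = -412 V.
ΔV = V_B − V_A = -177 V.
W_ext = qΔV = (-5.77×10⁻⁹ C)(-177 V) = 1.02×10⁻⁶ J.

1.02×10⁻⁶ J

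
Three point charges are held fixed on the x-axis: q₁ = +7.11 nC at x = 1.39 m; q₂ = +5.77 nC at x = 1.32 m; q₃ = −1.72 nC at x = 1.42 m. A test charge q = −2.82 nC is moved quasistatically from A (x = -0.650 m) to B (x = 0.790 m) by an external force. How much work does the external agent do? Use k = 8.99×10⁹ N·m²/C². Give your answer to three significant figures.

For quasistatic motion the external work equals the change in potential energy: W_ext = qΔV = q(V_B − V_A).
At A: distances to the source charges are 2.04 m, 1.97 m, 2.07 m; V_A = Σ kqᵢ/rᵢ = 50.2 V.
At B: distances to the source charges are 0.600 m, 0.530 m, 0.630 m; V_B = Σ kqᵢ/rᵢ = 180 V.
ΔV = V_B − V_A = 130 V.
W_ext = qΔV = (-2.82×10⁻⁹ C)(130 V) = -3.66×10⁻⁷ J.

-3.66×10⁻⁷ J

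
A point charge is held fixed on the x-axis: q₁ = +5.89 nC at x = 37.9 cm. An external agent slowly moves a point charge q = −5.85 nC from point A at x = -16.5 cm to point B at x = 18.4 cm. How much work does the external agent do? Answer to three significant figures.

-1.02×10⁻⁶ J

For quasistatic motion the external work equals the change in potential energy: W_ext = qΔV = q(V_B − V_A).
At A: distance to the source charge is 0.544 m; V_A = kq₁/r = 97.3 V.
At B: distance to the source charge is 0.195 m; V_B = kq₁/r = 272 V.
ΔV = V_B − V_A = 174 V.
W_ext = qΔV = (-5.85×10⁻⁹ C)(174 V) = -1.02×10⁻⁶ J.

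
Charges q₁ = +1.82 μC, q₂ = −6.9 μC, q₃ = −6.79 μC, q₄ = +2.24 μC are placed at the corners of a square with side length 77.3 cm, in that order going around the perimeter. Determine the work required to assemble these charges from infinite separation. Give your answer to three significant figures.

0.0406 J

The work to assemble the configuration equals its total potential energy, U = Σ kqᵢqⱼ/rᵢⱼ over all pairs.
The four side pairs have separation 0.773 m and the two diagonal pairs 1.09 m.
Summing all 6 pair terms gives U = 0.0406 J.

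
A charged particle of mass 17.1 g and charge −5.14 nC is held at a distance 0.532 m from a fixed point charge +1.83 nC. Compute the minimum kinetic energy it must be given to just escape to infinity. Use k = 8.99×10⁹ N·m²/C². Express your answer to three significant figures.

1.59×10⁻⁷ J

To just escape, total mechanical energy must reach zero at infinity: ½mv²_min + U = 0, so ½mv²_min = −U = |kQq|/r.
|U| = |kQq|/r = (8.99×10⁹ N·m²/C²)(1.83×10⁻⁹)(5.14×10⁻⁹)/(0.532) = 1.59×10⁻⁷ J.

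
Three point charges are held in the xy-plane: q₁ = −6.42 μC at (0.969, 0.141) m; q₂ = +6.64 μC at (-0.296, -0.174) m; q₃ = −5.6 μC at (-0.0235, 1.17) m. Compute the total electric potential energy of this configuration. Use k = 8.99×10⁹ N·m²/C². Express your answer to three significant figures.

-0.312 J

The assembly work is the sum of pairwise potential energies, U = Σ_{i<j} kqᵢqⱼ/rᵢⱼ.
Pair separations: r₁₂ = 1.30 m, r₁₃ = 1.43 m, r₂₃ = 1.37 m.
U = (-0.294) + (0.226) + (-0.244) = -0.312 J.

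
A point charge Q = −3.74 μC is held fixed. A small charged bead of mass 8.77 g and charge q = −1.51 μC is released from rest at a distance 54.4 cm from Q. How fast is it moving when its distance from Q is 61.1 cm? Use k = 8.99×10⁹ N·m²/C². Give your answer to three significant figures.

Only the electrostatic force acts, so mechanical energy is conserved: ½mv² = U₁ − U₂ = kQq(1/r₁ − 1/r₂).
U₁ − U₂ = (8.99×10⁹ N·m²/C²)(-3.74×10⁻⁶ C)(-1.51×10⁻⁶ C)(1/0.544 − 1/0.611) = 0.0102 J.
v = √(2·0.0102/8.77×10⁻³) = 1.53 m/s.

1.53 m/s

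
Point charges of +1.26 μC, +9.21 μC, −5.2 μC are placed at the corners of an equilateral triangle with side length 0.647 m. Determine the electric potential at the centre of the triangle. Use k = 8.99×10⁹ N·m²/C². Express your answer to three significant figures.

1.27×10⁵ V

The total potential is the scalar sum of each charge's contribution, V = Σ kqᵢ/rᵢ.
The distance from each vertex to the centroid is a/√3 = 0.374 m.
V = k[(1.26×10⁻⁶)/(0.374) + (9.21×10⁻⁶)/(0.374) + (-5.20×10⁻⁶)/(0.374)] = 1.27×10⁵ V.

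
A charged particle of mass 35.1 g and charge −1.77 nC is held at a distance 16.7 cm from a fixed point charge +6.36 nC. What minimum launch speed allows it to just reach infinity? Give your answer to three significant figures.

To just escape, total mechanical energy must reach zero at infinity: ½mv²_min + U = 0, so ½mv²_min = −U = |kQq|/r.
|U| = |kQq|/r = (8.99×10⁹ N·m²/C²)(6.36×10⁻⁹)(1.77×10⁻⁹)/(0.167) = 6.06×10⁻⁷ J.
v_min = √(2|U|/m) = √(2·6.06×10⁻⁷/0.0351) = 5.88×10⁻³ m/s.

5.88×10⁻³ m/s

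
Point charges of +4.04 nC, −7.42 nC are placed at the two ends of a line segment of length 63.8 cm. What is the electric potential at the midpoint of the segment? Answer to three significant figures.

-95.3 V

The total potential is the scalar sum of each charge's contribution, V = Σ kqᵢ/rᵢ.
Each charge is 0.319 m from the midpoint.
V = k[(4.04×10⁻⁹)/(0.319) + (-7.42×10⁻⁹)/(0.319)] = -95.3 V.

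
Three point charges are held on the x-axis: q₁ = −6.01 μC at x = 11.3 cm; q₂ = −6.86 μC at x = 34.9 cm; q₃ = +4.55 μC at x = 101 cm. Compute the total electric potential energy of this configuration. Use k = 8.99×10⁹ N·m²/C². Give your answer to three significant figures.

The assembly work is the sum of pairwise potential energies, U = Σ_{i<j} kqᵢqⱼ/rᵢⱼ.
Pair separations: r₁₂ = 0.236 m, r₁₃ = 0.897 m, r₂₃ = 0.661 m.
U = (1.57) + (-0.274) + (-0.425) = 0.872 J.

0.872 J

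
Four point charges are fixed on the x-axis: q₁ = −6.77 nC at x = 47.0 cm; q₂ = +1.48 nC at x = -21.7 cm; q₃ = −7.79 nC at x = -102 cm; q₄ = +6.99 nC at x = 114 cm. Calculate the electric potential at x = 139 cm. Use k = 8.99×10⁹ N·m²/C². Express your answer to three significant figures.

Electric potential is a scalar, so the contributions from each charge add algebraically: V = Σ kqᵢ/rᵢ.
Distances from the field point to each charge: r₁ = 0.920 m, r₂ = 1.61 m, r₃ = 2.41 m, r₄ = 0.250 m.
V = k[(-6.77×10⁻⁹)/(0.920) + (1.48×10⁻⁹)/(1.61) + (-7.79×10⁻⁹)/(2.41) + (6.99×10⁻⁹)/(0.250)] = 164 V.

164 V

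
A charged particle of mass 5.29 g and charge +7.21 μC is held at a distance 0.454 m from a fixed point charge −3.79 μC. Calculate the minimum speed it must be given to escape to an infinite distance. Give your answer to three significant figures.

To just escape, total mechanical energy must reach zero at infinity: ½mv²_min + U = 0, so ½mv²_min = −U = |kQq|/r.
|U| = |kQq|/r = (8.99×10⁹ N·m²/C²)(3.79×10⁻⁶)(7.21×10⁻⁶)/(0.454) = 0.541 J.
v_min = √(2|U|/m) = √(2·0.541/5.29×10⁻³) = 14.3 m/s.

14.3 m/s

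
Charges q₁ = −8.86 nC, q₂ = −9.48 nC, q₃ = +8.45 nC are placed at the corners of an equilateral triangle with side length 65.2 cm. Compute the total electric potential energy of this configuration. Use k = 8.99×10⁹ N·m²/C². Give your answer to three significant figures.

The work to assemble the configuration equals its total potential energy, U = Σ kqᵢqⱼ/rᵢⱼ over all pairs.
All three pair separations equal the side length, 0.652 m.
U = (1.16×10⁻⁶) + (-1.03×10⁻⁶) + (-1.10×10⁻⁶) = -9.79×10⁻⁷ J.

-9.79×10⁻⁷ J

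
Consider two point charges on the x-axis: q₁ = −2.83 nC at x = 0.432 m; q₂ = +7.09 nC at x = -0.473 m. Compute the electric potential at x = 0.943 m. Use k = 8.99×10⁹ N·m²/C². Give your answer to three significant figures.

-4.77 V

The total potential is the scalar sum of each charge's contribution, V = Σ kqᵢ/rᵢ.
Distances from the field point to each charge: r₁ = 0.511 m, r₂ = 1.42 m.
V = k[(-2.83×10⁻⁹)/(0.511) + (7.09×10⁻⁹)/(1.42)] = -4.77 V.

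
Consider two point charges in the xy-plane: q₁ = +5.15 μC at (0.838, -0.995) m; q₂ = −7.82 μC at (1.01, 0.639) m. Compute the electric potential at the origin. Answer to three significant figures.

Electric potential is a scalar, so the contributions from each charge add algebraically: V = Σ kqᵢ/rᵢ.
Distances from the field point to each charge: r₁ = 1.30 m, r₂ = 1.20 m.
V = k[(5.15×10⁻⁶)/(1.30) + (-7.82×10⁻⁶)/(1.20)] = -2.32×10⁴ V.

-2.32×10⁴ V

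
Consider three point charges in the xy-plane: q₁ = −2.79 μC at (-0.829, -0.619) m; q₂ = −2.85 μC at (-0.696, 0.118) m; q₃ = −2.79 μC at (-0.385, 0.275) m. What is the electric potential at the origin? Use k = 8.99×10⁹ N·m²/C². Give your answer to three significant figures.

The total potential is the scalar sum of each charge's contribution, V = Σ kqᵢ/rᵢ.
Distances from the field point to each charge: r₁ = 1.03 m, r₂ = 0.706 m, r₃ = 0.473 m.
V = k[(-2.79×10⁻⁶)/(1.03) + (-2.85×10⁻⁶)/(0.706) + (-2.79×10⁻⁶)/(0.473)] = -1.14×10⁵ V.

-1.14×10⁵ V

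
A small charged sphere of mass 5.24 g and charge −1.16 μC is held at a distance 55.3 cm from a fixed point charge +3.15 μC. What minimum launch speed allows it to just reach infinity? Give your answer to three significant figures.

To just escape, total mechanical energy must reach zero at infinity: ½mv²_min + U = 0, so ½mv²_min = −U = |kQq|/r.
|U| = |kQq|/r = (8.99×10⁹ N·m²/C²)(3.15×10⁻⁶)(1.16×10⁻⁶)/(0.553) = 0.0594 J.
v_min = √(2|U|/m) = √(2·0.0594/5.24×10⁻³) = 4.76 m/s.

4.76 m/s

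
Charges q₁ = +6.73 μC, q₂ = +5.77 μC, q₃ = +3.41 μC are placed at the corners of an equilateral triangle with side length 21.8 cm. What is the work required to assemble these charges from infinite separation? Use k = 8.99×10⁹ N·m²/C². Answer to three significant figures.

3.36 J

The assembly work is the sum of pairwise potential energies, U = Σ_{i<j} kqᵢqⱼ/rᵢⱼ.
All three pair separations equal the side length, 0.218 m.
U = (1.60) + (0.946) + (0.811) = 3.36 J.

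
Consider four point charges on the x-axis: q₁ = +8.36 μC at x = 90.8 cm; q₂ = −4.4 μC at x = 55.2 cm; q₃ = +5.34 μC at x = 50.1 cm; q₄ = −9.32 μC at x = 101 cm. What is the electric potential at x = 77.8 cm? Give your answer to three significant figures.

2.15×10⁵ V

The total potential is the scalar sum of each charge's contribution, V = Σ kqᵢ/rᵢ.
Distances from the field point to each charge: r₁ = 0.130 m, r₂ = 0.226 m, r₃ = 0.277 m, r₄ = 0.232 m.
V = k[(8.36×10⁻⁶)/(0.130) + (-4.40×10⁻⁶)/(0.226) + (5.34×10⁻⁶)/(0.277) + (-9.32×10⁻⁶)/(0.232)] = 2.15×10⁵ V.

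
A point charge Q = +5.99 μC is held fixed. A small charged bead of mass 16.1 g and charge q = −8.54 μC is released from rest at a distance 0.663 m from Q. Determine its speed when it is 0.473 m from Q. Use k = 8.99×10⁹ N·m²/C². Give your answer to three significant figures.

5.88 m/s

Only the electrostatic force acts, so mechanical energy is conserved: ½mv² = U₁ − U₂ = kQq(1/r₁ − 1/r₂).
U₁ − U₂ = (8.99×10⁹ N·m²/C²)(5.99×10⁻⁶ C)(-8.54×10⁻⁶ C)(1/0.663 − 1/0.473) = 0.279 J.
v = √(2·0.279/0.0161) = 5.88 m/s.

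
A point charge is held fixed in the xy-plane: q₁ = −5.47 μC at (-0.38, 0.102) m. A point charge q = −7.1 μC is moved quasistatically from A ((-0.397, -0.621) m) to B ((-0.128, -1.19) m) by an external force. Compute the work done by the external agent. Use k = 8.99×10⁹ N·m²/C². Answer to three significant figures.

For quasistatic motion the external work equals the change in potential energy: W_ext = qΔV = q(V_B − V_A).
At A: distance to the source charge is 0.723 m; V_A = kq₁/r = -6.80×10⁴ V.
At B: distance to the source charge is 1.32 m; V_B = kq₁/r = -3.74×10⁴ V.
ΔV = V_B − V_A = 3.06×10⁴ V.
W_ext = qΔV = (-7.10×10⁻⁶ C)(3.06×10⁴ V) = -0.218 J.

-0.218 J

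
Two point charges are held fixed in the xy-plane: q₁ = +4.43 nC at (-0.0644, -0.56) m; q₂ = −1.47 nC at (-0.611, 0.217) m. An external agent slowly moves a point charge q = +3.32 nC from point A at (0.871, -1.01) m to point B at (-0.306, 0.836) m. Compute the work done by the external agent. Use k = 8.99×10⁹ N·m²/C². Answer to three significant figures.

-7.48×10⁻⁸ J

For quasistatic motion the external work equals the change in potential energy: W_ext = qΔV = q(V_B − V_A).
At A: distances to the source charges are 1.04 m, 1.92 m; V_A = Σ kqᵢ/rᵢ = 31.5 V.
At B: distances to the source charges are 1.42 m, 0.690 m; V_B = Σ kqᵢ/rᵢ = 8.96 V.
ΔV = V_B − V_A = -22.5 V.
W_ext = qΔV = (3.32×10⁻⁹ C)(-22.5 V) = -7.48×10⁻⁸ J.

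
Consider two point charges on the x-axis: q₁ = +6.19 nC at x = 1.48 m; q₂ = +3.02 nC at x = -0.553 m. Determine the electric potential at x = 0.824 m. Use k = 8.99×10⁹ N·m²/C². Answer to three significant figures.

105 V

Electric potential is a scalar, so the contributions from each charge add algebraically: V = Σ kqᵢ/rᵢ.
Distances from the field point to each charge: r₁ = 0.656 m, r₂ = 1.38 m.
V = k[(6.19×10⁻⁹)/(0.656) + (3.02×10⁻⁹)/(1.38)] = 105 V.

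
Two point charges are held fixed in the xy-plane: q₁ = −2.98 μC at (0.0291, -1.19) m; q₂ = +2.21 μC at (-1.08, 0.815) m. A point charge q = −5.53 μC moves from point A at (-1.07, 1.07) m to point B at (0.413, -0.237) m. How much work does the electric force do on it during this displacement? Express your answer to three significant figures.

-0.456 J

The work done by the electric force is W_field = −ΔU = −q(V_B − V_A) = q(V_A − V_B).
At A: distances to the source charges are 2.51 m, 0.255 m; V_A = Σ kqᵢ/rᵢ = 6.72×10⁴ V.
At B: distances to the source charges are 1.03 m, 1.83 m; V_B = Σ kqᵢ/rᵢ = -1.52×10⁴ V.
ΔV = V_B − V_A = -8.24×10⁴ V.
W_field = −qΔV = −(-5.53×10⁻⁶ C)(-8.24×10⁴ V) = -0.456 J.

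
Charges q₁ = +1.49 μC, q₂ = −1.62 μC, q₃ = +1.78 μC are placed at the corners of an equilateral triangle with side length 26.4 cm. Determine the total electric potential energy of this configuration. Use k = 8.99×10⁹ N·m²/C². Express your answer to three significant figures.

The assembly work is the sum of pairwise potential energies, U = Σ_{i<j} kqᵢqⱼ/rᵢⱼ.
All three pair separations equal the side length, 0.264 m.
U = (-0.0822) + (0.0903) + (-0.0982) = -0.0901 J.

-0.0901 J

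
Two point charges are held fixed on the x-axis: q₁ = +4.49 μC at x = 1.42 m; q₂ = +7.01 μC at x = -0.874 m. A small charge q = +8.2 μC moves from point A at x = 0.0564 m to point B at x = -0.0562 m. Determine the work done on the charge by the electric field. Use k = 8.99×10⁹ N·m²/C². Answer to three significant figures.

The work done by the electric force is W_field = −ΔU = −q(V_B − V_A) = q(V_A − V_B).
At A: distances to the source charges are 1.36 m, 0.930 m; V_A = Σ kqᵢ/rᵢ = 9.73×10⁴ V.
At B: distances to the source charges are 1.48 m, 0.818 m; V_B = Σ kqᵢ/rᵢ = 1.04×10⁵ V.
ΔV = V_B − V_A = 7070 V.
W_field = −qΔV = −(8.20×10⁻⁶ C)(7070 V) = -0.0580 J.

-0.0580 J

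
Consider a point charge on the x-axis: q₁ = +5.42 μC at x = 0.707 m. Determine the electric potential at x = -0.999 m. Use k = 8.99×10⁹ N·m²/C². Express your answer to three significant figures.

The total potential is the scalar sum of each charge's contribution, V = Σ kqᵢ/rᵢ.
V = k[(5.42×10⁻⁶)/(1.71)] = 2.86×10⁴ V.

2.86×10⁴ V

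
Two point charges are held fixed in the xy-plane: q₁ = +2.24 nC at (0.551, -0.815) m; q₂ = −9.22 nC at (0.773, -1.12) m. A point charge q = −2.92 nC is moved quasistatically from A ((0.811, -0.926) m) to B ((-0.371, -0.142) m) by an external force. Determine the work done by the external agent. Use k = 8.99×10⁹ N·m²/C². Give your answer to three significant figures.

-9.07×10⁻⁷ J

For quasistatic motion the external work equals the change in potential energy: W_ext = qΔV = q(V_B − V_A).
At A: distances to the source charges are 0.283 m, 0.198 m; V_A = Σ kqᵢ/rᵢ = -348 V.
At B: distances to the source charges are 1.14 m, 1.51 m; V_B = Σ kqᵢ/rᵢ = -37.4 V.
ΔV = V_B − V_A = 311 V.
W_ext = qΔV = (-2.92×10⁻⁹ C)(311 V) = -9.07×10⁻⁷ J.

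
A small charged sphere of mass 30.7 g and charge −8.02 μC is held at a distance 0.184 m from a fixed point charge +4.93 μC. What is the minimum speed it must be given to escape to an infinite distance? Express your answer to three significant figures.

To just escape, total mechanical energy must reach zero at infinity: ½mv²_min + U = 0, so ½mv²_min = −U = |kQq|/r.
|U| = |kQq|/r = (8.99×10⁹ N·m²/C²)(4.93×10⁻⁶)(8.02×10⁻⁶)/(0.184) = 1.93 J.
v_min = √(2|U|/m) = √(2·1.93/0.0307) = 11.2 m/s.

11.2 m/s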